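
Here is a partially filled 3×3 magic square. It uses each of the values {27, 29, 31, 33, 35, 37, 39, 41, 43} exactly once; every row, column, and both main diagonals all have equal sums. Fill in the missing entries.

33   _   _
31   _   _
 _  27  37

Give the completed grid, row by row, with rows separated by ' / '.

33 43 29 / 31 35 39 / 41 27 37

The 9 entries sum to 315, so each line sums to 315/3 = 105.
From row 3, 105 − (27 + 37) gives (3,1) = 41.
The remaining cell in main diagonal is (2,2) = 105 − 70 = 35.
Using anti-diagonal: 35 + 41 + ? → (1,3) = 105 − 76 = 29.
Row 1: 33 + 29 + ? = 105, so (1,2) = 43.
Row 2: 31 + 35 + ? = 105, so (2,3) = 39.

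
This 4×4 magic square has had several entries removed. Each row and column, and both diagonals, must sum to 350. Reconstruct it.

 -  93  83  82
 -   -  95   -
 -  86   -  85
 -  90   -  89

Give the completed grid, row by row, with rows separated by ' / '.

92 93 83 82 / 80 81 95 94 / 91 86 88 85 / 87 90 84 89

Using row 1: 93 + 83 + 82 + ? → (1,1) = 350 − 258 = 92.
Column 2 must total 350; the given cells sum to 269, so (2,2) = 81.
From column 4, 350 − (82 + 85 + 89) gives (2,4) = 94.
Main diagonal must total 350; the given cells sum to 262, so (3,3) = 88.
From anti-diagonal, 350 − (82 + 95 + 86) gives (4,1) = 87.
Row 2: 81 + 95 + 94 + ? = 350, so (2,1) = 80.
Row 3 must total 350; the given cells sum to 259, so (3,1) = 91.
Row 4: 87 + 90 + 89 + ? = 350, so (4,3) = 84.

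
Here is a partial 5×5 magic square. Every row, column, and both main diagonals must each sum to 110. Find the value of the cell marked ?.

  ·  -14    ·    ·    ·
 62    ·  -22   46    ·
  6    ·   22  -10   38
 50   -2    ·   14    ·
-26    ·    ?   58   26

10

Row 3: 6 + 22 + (-10) + 38 + ? = 110, so (3,2) = 54.
Column 1: 62 + 6 + 50 + (-26) + ? = 110, so (1,1) = 18.
Column 4: 46 + (-10) + 14 + 58 + ? = 110, so (1,4) = 2.
Main diagonal must total 110; the given cells sum to 80, so (2,2) = 30.
From anti-diagonal, 110 − (46 + 22 + (-2) + (-26)) gives (1,5) = 70.
Row 1 needs 110; the known cells sum to 76, so (1,3) = 34.
Using row 2: 62 + 30 + (-22) + 46 + ? → (2,5) = 110 − 116 = -6.
Column 2 needs 110; the known cells sum to 68, so (5,2) = 42.
The remaining cell in column 5 is (4,5) = 110 − 128 = -18.
The remaining cell in row 4 is (4,3) = 110 − 44 = 66.
Row 5: -26 + 42 + 58 + 26 + ? = 110, so (5,3) = 10.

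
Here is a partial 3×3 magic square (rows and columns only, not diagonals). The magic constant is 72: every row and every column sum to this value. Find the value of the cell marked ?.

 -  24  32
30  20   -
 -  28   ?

The remaining cell in row 1 is (1,1) = 72 − 56 = 16.
Row 2 needs 72; the known cells sum to 50, so (2,3) = 22.
From column 1, 72 − (16 + 30) gives (3,1) = 26.
Column 3: 32 + 22 + ? = 72, so (3,3) = 18.

18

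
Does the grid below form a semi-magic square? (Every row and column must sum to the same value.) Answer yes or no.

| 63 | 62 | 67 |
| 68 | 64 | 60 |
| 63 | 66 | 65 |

No — column 3 sums to 192 but column 1 sums to 194.

Row 1: 63 + 62 + 67 = 192.
Row 2: 68 + 64 + 60 = 192.
Row 3: 63 + 66 + 65 = 194.
Column 1: 63 + 68 + 63 = 194.
Column 2: 62 + 64 + 66 = 192.
Column 3: 67 + 60 + 65 = 192.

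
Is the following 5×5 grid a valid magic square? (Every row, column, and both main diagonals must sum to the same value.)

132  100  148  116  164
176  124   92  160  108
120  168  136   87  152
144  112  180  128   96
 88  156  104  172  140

Row 1: 132 + 100 + 148 + 116 + 164 = 660.
Row 2: 176 + 124 + 92 + 160 + 108 = 660.
Row 3: 120 + 168 + 136 + 87 + 152 = 663.
Row 4: 144 + 112 + 180 + 128 + 96 = 660.
Row 5: 88 + 156 + 104 + 172 + 140 = 660.
Column 1: 132 + 176 + 120 + 144 + 88 = 660.
Column 2: 100 + 124 + 168 + 112 + 156 = 660.
Column 3: 148 + 92 + 136 + 180 + 104 = 660.
Column 4: 116 + 160 + 87 + 128 + 172 = 663.
Column 5: 164 + 108 + 152 + 96 + 140 = 660.
Main diagonal: 132 + 124 + 136 + 128 + 140 = 660.
Anti-diagonal: 164 + 160 + 136 + 112 + 88 = 660.

No — column 4 sums to 663 but column 2 sums to 660.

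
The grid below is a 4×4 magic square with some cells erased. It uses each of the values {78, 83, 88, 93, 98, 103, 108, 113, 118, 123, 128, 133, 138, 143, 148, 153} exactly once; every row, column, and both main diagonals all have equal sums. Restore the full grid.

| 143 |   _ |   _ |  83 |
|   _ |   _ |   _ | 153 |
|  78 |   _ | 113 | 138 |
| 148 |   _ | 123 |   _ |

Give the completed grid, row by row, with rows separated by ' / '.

143 108 128 83 / 93 118 98 153 / 78 133 113 138 / 148 103 123 88

The 16 entries sum to 1848, so each line sums to 1848/4 = 462.
Using row 3: 78 + 113 + 138 + ? → (3,2) = 462 − 329 = 133.
Column 1: 143 + 78 + 148 + ? = 462, so (2,1) = 93.
Column 4: 83 + 153 + 138 + ? = 462, so (4,4) = 88.
From main diagonal, 462 − (143 + 113 + 88) gives (2,2) = 118.
Anti-diagonal needs 462; the known cells sum to 364, so (2,3) = 98.
The remaining cell in row 4 is (4,2) = 462 − 359 = 103.
Column 2 must total 462; the given cells sum to 354, so (1,2) = 108.
Column 3: 98 + 113 + 123 + ? = 462, so (1,3) = 128.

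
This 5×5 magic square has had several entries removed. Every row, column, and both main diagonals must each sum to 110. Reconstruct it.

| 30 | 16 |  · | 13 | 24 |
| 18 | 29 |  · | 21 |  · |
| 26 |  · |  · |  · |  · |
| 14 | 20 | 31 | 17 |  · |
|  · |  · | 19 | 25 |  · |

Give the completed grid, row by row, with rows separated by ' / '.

Row 1: 30 + 16 + 13 + 24 + ? = 110, so (1,3) = 27.
Row 4 must total 110; the given cells sum to 82, so (4,5) = 28.
Column 1 needs 110; the known cells sum to 88, so (5,1) = 22.
Column 4 needs 110; the known cells sum to 76, so (3,4) = 34.
From anti-diagonal, 110 − (24 + 21 + 20 + 22) gives (3,3) = 23.
Using column 3: 27 + 23 + 31 + 19 + ? → (2,3) = 110 − 100 = 10.
Main diagonal must total 110; the given cells sum to 99, so (5,5) = 11.
From row 2, 110 − (18 + 29 + 10 + 21) gives (2,5) = 32.
Row 5: 22 + 19 + 25 + 11 + ? = 110, so (5,2) = 33.
Column 2 must total 110; the given cells sum to 98, so (3,2) = 12.
Using column 5: 24 + 32 + 28 + 11 + ? → (3,5) = 110 − 95 = 15.

30 16 27 13 24 / 18 29 10 21 32 / 26 12 23 34 15 / 14 20 31 17 28 / 22 33 19 25 11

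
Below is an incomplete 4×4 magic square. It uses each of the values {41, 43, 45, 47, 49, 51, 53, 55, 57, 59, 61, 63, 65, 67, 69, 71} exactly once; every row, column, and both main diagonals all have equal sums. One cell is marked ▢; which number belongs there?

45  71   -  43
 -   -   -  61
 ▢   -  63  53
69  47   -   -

The 16 entries sum to 896, so each line sums to 896/4 = 224.
From row 1, 224 − (45 + 71 + 43) gives (1,3) = 65.
The remaining cell in column 4 is (4,4) = 224 − 157 = 67.
Main diagonal: 45 + 63 + 67 + ? = 224, so (2,2) = 49.
The remaining cell in row 4 is (4,3) = 224 − 183 = 41.
The remaining cell in column 2 is (3,2) = 224 − 167 = 57.
From column 3, 224 − (65 + 63 + 41) gives (2,3) = 55.
Row 2 must total 224; the given cells sum to 165, so (2,1) = 59.
The remaining cell in row 3 is (3,1) = 224 − 173 = 51.

51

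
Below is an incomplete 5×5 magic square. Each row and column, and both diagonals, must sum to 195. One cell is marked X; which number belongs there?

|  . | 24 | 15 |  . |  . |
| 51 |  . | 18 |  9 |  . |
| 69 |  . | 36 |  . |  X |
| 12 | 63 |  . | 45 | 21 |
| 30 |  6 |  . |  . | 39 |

3

Row 4: 12 + 63 + 45 + 21 + ? = 195, so (4,3) = 54.
The remaining cell in column 1 is (1,1) = 195 − 162 = 33.
Column 3: 15 + 18 + 36 + 54 + ? = 195, so (5,3) = 72.
From main diagonal, 195 − (33 + 36 + 45 + 39) gives (2,2) = 42.
The remaining cell in anti-diagonal is (1,5) = 195 − 138 = 57.
Row 1: 33 + 24 + 15 + 57 + ? = 195, so (1,4) = 66.
Row 2 needs 195; the known cells sum to 120, so (2,5) = 75.
From row 5, 195 − (30 + 6 + 72 + 39) gives (5,4) = 48.
Column 2 must total 195; the given cells sum to 135, so (3,2) = 60.
The remaining cell in column 4 is (3,4) = 195 − 168 = 27.
Column 5 must total 195; the given cells sum to 192, so (3,5) = 3.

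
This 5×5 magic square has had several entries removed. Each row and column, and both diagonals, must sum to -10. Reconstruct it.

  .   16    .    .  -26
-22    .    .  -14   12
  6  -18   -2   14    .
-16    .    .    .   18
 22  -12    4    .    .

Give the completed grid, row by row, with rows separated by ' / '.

0 16 -8 8 -26 / -22 -6 20 -14 12 / 6 -18 -2 14 -10 / -16 10 -24 2 18 / 22 -12 4 -20 -4

The remaining cell in row 3 is (3,5) = -10 − 0 = -10.
Column 1 needs -10; the known cells sum to -10, so (1,1) = 0.
Using column 5: -26 + 12 + (-10) + 18 + ? → (5,5) = -10 − (-6) = -4.
Anti-diagonal must total -10; the given cells sum to -20, so (4,2) = 10.
From row 5, -10 − (22 + (-12) + 4 + (-4)) gives (5,4) = -20.
From column 2, -10 − (16 + (-18) + 10 + (-12)) gives (2,2) = -6.
From main diagonal, -10 − (0 + (-6) + (-2) + (-4)) gives (4,4) = 2.
Row 2 must total -10; the given cells sum to -30, so (2,3) = 20.
From row 4, -10 − (-16 + 10 + 2 + 18) gives (4,3) = -24.
Column 3: 20 + (-2) + (-24) + 4 + ? = -10, so (1,3) = -8.
From column 4, -10 − (-14 + 14 + 2 + (-20)) gives (1,4) = 8.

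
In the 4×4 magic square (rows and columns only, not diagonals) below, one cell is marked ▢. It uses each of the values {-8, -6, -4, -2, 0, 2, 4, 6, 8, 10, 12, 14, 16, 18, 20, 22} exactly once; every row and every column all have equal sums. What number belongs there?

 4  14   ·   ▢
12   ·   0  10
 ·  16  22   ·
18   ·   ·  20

The 16 entries sum to 112, so each line sums to 112/4 = 28.
Row 2 must total 28; the given cells sum to 22, so (2,2) = 6.
From column 1, 28 − (4 + 12 + 18) gives (3,1) = -6.
Column 2 must total 28; the given cells sum to 36, so (4,2) = -8.
The remaining cell in row 3 is (3,4) = 28 − 32 = -4.
From row 4, 28 − (18 + (-8) + 20) gives (4,3) = -2.
Using column 3: 0 + 22 + (-2) + ? → (1,3) = 28 − 20 = 8.
The remaining cell in column 4 is (1,4) = 28 − 26 = 2.

2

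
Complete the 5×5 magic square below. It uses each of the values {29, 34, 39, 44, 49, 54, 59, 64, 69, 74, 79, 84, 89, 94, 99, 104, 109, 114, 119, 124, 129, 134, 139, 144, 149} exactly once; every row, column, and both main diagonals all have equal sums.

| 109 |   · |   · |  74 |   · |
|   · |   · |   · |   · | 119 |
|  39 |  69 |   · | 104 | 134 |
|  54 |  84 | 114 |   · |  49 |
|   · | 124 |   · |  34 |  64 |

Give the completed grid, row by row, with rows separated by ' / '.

The 25 entries sum to 2225, so each line sums to 2225/5 = 445.
From row 3, 445 − (39 + 69 + 104 + 134) gives (3,3) = 99.
Row 4 must total 445; the given cells sum to 301, so (4,4) = 144.
The remaining cell in column 4 is (2,4) = 445 − 356 = 89.
Column 5: 119 + 134 + 49 + 64 + ? = 445, so (1,5) = 79.
Main diagonal must total 445; the given cells sum to 416, so (2,2) = 29.
The remaining cell in anti-diagonal is (5,1) = 445 − 351 = 94.
Row 5: 94 + 124 + 34 + 64 + ? = 445, so (5,3) = 129.
Column 1 needs 445; the known cells sum to 296, so (2,1) = 149.
Column 2: 29 + 69 + 84 + 124 + ? = 445, so (1,2) = 139.
Row 1 must total 445; the given cells sum to 401, so (1,3) = 44.
Using row 2: 149 + 29 + 89 + 119 + ? → (2,3) = 445 − 386 = 59.

109 139 44 74 79 / 149 29 59 89 119 / 39 69 99 104 134 / 54 84 114 144 49 / 94 124 129 34 64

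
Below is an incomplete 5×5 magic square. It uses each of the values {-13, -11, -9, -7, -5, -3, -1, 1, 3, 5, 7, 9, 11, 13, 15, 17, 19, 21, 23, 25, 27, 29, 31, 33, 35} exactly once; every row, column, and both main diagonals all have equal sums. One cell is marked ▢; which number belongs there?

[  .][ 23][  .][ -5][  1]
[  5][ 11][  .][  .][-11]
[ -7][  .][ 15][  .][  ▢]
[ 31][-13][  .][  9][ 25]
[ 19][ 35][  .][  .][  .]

27

The 25 entries sum to 275, so each line sums to 275/5 = 55.
The remaining cell in row 4 is (4,3) = 55 − 52 = 3.
From column 1, 55 − (5 + (-7) + 31 + 19) gives (1,1) = 7.
Column 2 must total 55; the given cells sum to 56, so (3,2) = -1.
Main diagonal must total 55; the given cells sum to 42, so (5,5) = 13.
From anti-diagonal, 55 − (1 + 15 + (-13) + 19) gives (2,4) = 33.
Row 1: 7 + 23 + (-5) + 1 + ? = 55, so (1,3) = 29.
Row 2 must total 55; the given cells sum to 38, so (2,3) = 17.
The remaining cell in column 3 is (5,3) = 55 − 64 = -9.
From column 5, 55 − (1 + (-11) + 25 + 13) gives (3,5) = 27.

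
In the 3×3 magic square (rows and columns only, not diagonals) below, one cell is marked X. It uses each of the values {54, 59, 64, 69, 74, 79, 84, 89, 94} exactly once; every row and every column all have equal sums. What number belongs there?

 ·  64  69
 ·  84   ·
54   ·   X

94

The 9 entries sum to 666, so each line sums to 666/3 = 222.
Row 1 needs 222; the known cells sum to 133, so (1,1) = 89.
From column 1, 222 − (89 + 54) gives (2,1) = 79.
Column 2: 64 + 84 + ? = 222, so (3,2) = 74.
Row 2: 79 + 84 + ? = 222, so (2,3) = 59.
Row 3: 54 + 74 + ? = 222, so (3,3) = 94.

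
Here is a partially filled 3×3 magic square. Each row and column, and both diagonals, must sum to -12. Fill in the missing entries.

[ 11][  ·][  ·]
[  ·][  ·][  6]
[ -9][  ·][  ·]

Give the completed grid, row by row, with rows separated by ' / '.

Column 1 must total -12; the given cells sum to 2, so (2,1) = -14.
Row 2 needs -12; the known cells sum to -8, so (2,2) = -4.
Using main diagonal: 11 + (-4) + ? → (3,3) = -12 − 7 = -19.
Anti-diagonal must total -12; the given cells sum to -13, so (1,3) = 1.
Row 1: 11 + 1 + ? = -12, so (1,2) = -24.
Row 3 needs -12; the known cells sum to -28, so (3,2) = 16.

11 -24 1 / -14 -4 6 / -9 16 -19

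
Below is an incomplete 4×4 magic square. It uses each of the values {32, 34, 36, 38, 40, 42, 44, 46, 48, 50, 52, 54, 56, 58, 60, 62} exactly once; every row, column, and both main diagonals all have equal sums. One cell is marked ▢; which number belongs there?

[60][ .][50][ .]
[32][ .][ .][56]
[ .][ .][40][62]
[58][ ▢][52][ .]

The 16 entries sum to 752, so each line sums to 752/4 = 188.
Using column 1: 60 + 32 + 58 + ? → (3,1) = 188 − 150 = 38.
Column 3 needs 188; the known cells sum to 142, so (2,3) = 46.
Using row 2: 32 + 46 + 56 + ? → (2,2) = 188 − 134 = 54.
From row 3, 188 − (38 + 40 + 62) gives (3,2) = 48.
Main diagonal: 60 + 54 + 40 + ? = 188, so (4,4) = 34.
Anti-diagonal needs 188; the known cells sum to 152, so (1,4) = 36.
From row 1, 188 − (60 + 50 + 36) gives (1,2) = 42.
From row 4, 188 − (58 + 52 + 34) gives (4,2) = 44.

44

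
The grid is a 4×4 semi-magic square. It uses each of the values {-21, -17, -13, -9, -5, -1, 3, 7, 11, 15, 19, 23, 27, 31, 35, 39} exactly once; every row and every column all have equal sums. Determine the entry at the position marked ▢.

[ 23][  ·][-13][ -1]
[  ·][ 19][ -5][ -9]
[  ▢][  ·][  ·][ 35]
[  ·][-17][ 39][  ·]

-21

The 16 entries sum to 144, so each line sums to 144/4 = 36.
Row 1: 23 + (-13) + (-1) + ? = 36, so (1,2) = 27.
Row 2: 19 + (-5) + (-9) + ? = 36, so (2,1) = 31.
From column 2, 36 − (27 + 19 + (-17)) gives (3,2) = 7.
From column 3, 36 − (-13 + (-5) + 39) gives (3,3) = 15.
From column 4, 36 − (-1 + (-9) + 35) gives (4,4) = 11.
Row 3: 7 + 15 + 35 + ? = 36, so (3,1) = -21.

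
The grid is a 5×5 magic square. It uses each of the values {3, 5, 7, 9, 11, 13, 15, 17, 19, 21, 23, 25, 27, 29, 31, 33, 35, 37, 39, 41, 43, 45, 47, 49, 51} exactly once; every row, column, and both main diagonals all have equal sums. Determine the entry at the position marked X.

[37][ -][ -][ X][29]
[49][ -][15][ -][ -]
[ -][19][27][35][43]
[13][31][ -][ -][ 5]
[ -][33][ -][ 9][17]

21

The 25 entries sum to 675, so each line sums to 675/5 = 135.
Row 3 must total 135; the given cells sum to 124, so (3,1) = 11.
Using column 1: 37 + 49 + 11 + 13 + ? → (5,1) = 135 − 110 = 25.
Using column 5: 29 + 43 + 5 + 17 + ? → (2,5) = 135 − 94 = 41.
Anti-diagonal needs 135; the known cells sum to 112, so (2,4) = 23.
Row 2 needs 135; the known cells sum to 128, so (2,2) = 7.
Using row 5: 25 + 33 + 9 + 17 + ? → (5,3) = 135 − 84 = 51.
The remaining cell in column 2 is (1,2) = 135 − 90 = 45.
Main diagonal: 37 + 7 + 27 + 17 + ? = 135, so (4,4) = 47.
From row 4, 135 − (13 + 31 + 47 + 5) gives (4,3) = 39.
Using column 3: 15 + 27 + 39 + 51 + ? → (1,3) = 135 − 132 = 3.
The remaining cell in column 4 is (1,4) = 135 − 114 = 21.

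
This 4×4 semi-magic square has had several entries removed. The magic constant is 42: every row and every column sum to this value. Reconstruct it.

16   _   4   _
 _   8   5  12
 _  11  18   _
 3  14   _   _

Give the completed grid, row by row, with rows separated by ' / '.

16 9 4 13 / 17 8 5 12 / 6 11 18 7 / 3 14 15 10

Using row 2: 8 + 5 + 12 + ? → (2,1) = 42 − 25 = 17.
Column 1: 16 + 17 + 3 + ? = 42, so (3,1) = 6.
Using column 2: 8 + 11 + 14 + ? → (1,2) = 42 − 33 = 9.
Column 3 needs 42; the known cells sum to 27, so (4,3) = 15.
Row 1 must total 42; the given cells sum to 29, so (1,4) = 13.
Using row 3: 6 + 11 + 18 + ? → (3,4) = 42 − 35 = 7.
Row 4: 3 + 14 + 15 + ? = 42, so (4,4) = 10.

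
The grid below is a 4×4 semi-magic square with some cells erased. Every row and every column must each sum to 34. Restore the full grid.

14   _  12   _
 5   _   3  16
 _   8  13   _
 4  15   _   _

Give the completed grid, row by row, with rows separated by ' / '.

14 1 12 7 / 5 10 3 16 / 11 8 13 2 / 4 15 6 9

Row 2 must total 34; the given cells sum to 24, so (2,2) = 10.
Using column 1: 14 + 5 + 4 + ? → (3,1) = 34 − 23 = 11.
The remaining cell in column 2 is (1,2) = 34 − 33 = 1.
From column 3, 34 − (12 + 3 + 13) gives (4,3) = 6.
Row 1 needs 34; the known cells sum to 27, so (1,4) = 7.
From row 3, 34 − (11 + 8 + 13) gives (3,4) = 2.
Row 4 must total 34; the given cells sum to 25, so (4,4) = 9.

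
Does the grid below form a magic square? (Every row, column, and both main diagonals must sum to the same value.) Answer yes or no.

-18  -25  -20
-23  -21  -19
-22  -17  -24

Yes

Row 1: -18 + (-25) + (-20) = -63.
Row 2: -23 + (-21) + (-19) = -63.
Row 3: -22 + (-17) + (-24) = -63.
Column 1: -18 + (-23) + (-22) = -63.
Column 2: -25 + (-21) + (-17) = -63.
Column 3: -20 + (-19) + (-24) = -63.
Main diagonal: -18 + (-21) + (-24) = -63.
Anti-diagonal: -20 + (-21) + (-22) = -63.
All lines sum to -63.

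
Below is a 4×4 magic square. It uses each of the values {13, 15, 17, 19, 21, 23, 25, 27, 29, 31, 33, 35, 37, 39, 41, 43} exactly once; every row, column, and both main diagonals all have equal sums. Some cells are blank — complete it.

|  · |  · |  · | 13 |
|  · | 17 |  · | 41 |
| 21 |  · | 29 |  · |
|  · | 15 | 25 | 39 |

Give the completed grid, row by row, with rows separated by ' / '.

The 16 entries sum to 448, so each line sums to 448/4 = 112.
Row 4 needs 112; the known cells sum to 79, so (4,1) = 33.
The remaining cell in column 4 is (3,4) = 112 − 93 = 19.
Using main diagonal: 17 + 29 + 39 + ? → (1,1) = 112 − 85 = 27.
Row 3 must total 112; the given cells sum to 69, so (3,2) = 43.
The remaining cell in column 1 is (2,1) = 112 − 81 = 31.
The remaining cell in column 2 is (1,2) = 112 − 75 = 37.
Anti-diagonal needs 112; the known cells sum to 89, so (2,3) = 23.
Row 1 needs 112; the known cells sum to 77, so (1,3) = 35.

27 37 35 13 / 31 17 23 41 / 21 43 29 19 / 33 15 25 39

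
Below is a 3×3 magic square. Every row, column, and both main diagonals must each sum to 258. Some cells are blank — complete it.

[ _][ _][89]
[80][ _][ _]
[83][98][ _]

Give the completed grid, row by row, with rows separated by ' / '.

95 74 89 / 80 86 92 / 83 98 77

The remaining cell in row 3 is (3,3) = 258 − 181 = 77.
Column 1: 80 + 83 + ? = 258, so (1,1) = 95.
The remaining cell in column 3 is (2,3) = 258 − 166 = 92.
From main diagonal, 258 − (95 + 77) gives (2,2) = 86.
Row 1 must total 258; the given cells sum to 184, so (1,2) = 74.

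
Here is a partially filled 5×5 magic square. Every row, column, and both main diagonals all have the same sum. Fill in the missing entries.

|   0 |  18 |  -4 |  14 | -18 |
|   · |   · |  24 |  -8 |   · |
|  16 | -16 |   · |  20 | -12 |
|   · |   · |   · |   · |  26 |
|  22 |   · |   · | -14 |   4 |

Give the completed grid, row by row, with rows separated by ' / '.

Row 1 is already complete: 0 + 18 + -4 + 14 + -18 = 10, so that is the magic constant.
Row 3: 16 + (-16) + 20 + (-12) + ? = 10, so (3,3) = 2.
Using column 4: 14 + (-8) + 20 + (-14) + ? → (4,4) = 10 − 12 = -2.
Using column 5: -18 + (-12) + 26 + 4 + ? → (2,5) = 10 − 0 = 10.
Main diagonal must total 10; the given cells sum to 4, so (2,2) = 6.
Using anti-diagonal: -18 + (-8) + 2 + 22 + ? → (4,2) = 10 − (-2) = 12.
The remaining cell in row 2 is (2,1) = 10 − 32 = -22.
Column 1 must total 10; the given cells sum to 16, so (4,1) = -6.
Using column 2: 18 + 6 + (-16) + 12 + ? → (5,2) = 10 − 20 = -10.
From row 4, 10 − (-6 + 12 + (-2) + 26) gives (4,3) = -20.
Row 5: 22 + (-10) + (-14) + 4 + ? = 10, so (5,3) = 8.

0 18 -4 14 -18 / -22 6 24 -8 10 / 16 -16 2 20 -12 / -6 12 -20 -2 26 / 22 -10 8 -14 4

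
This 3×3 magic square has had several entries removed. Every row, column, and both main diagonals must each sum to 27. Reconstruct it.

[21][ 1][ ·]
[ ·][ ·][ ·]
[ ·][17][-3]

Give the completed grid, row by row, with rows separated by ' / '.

Row 1 must total 27; the given cells sum to 22, so (1,3) = 5.
Using row 3: 17 + (-3) + ? → (3,1) = 27 − 14 = 13.
Column 1 must total 27; the given cells sum to 34, so (2,1) = -7.
Column 2 must total 27; the given cells sum to 18, so (2,2) = 9.
The remaining cell in column 3 is (2,3) = 27 − 2 = 25.

21 1 5 / -7 9 25 / 13 17 -3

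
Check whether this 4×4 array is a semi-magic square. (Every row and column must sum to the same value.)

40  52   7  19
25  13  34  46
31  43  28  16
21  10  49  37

Row 1: 40 + 52 + 7 + 19 = 118.
Row 2: 25 + 13 + 34 + 46 = 118.
Row 3: 31 + 43 + 28 + 16 = 118.
Row 4: 21 + 10 + 49 + 37 = 117.
Column 1: 40 + 25 + 31 + 21 = 117.
Column 2: 52 + 13 + 43 + 10 = 118.
Column 3: 7 + 34 + 28 + 49 = 118.
Column 4: 19 + 46 + 16 + 37 = 118.

No — column 1 sums to 117 but row 3 sums to 118.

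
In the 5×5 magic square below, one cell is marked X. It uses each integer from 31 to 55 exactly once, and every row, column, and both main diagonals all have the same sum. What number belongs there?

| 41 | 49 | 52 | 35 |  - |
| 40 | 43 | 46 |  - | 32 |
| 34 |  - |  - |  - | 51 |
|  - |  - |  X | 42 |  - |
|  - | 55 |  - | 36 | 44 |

The entries are 31 through 55, which sum to 1075, so each line sums to 1075/5 = 215.
From row 1, 215 − (41 + 49 + 52 + 35) gives (1,5) = 38.
From row 2, 215 − (40 + 43 + 46 + 32) gives (2,4) = 54.
The remaining cell in column 4 is (3,4) = 215 − 167 = 48.
Using column 5: 38 + 32 + 51 + 44 + ? → (4,5) = 215 − 165 = 50.
Main diagonal: 41 + 43 + 42 + 44 + ? = 215, so (3,3) = 45.
From row 3, 215 − (34 + 45 + 48 + 51) gives (3,2) = 37.
Column 2 needs 215; the known cells sum to 184, so (4,2) = 31.
From anti-diagonal, 215 − (38 + 54 + 45 + 31) gives (5,1) = 47.
Using row 5: 47 + 55 + 36 + 44 + ? → (5,3) = 215 − 182 = 33.
The remaining cell in column 1 is (4,1) = 215 − 162 = 53.
From column 3, 215 − (52 + 46 + 45 + 33) gives (4,3) = 39.

39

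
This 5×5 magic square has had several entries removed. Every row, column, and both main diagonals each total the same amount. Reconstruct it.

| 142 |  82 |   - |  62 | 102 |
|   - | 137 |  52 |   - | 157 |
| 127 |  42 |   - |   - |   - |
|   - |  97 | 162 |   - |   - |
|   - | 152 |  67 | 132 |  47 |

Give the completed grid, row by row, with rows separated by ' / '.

Column 2 is already complete: 82 + 137 + 42 + 97 + 152 = 510, so that is the magic constant.
Row 1 needs 510; the known cells sum to 388, so (1,3) = 122.
The remaining cell in row 5 is (5,1) = 510 − 398 = 112.
The remaining cell in column 3 is (3,3) = 510 − 403 = 107.
From main diagonal, 510 − (142 + 137 + 107 + 47) gives (4,4) = 77.
The remaining cell in anti-diagonal is (2,4) = 510 − 418 = 92.
Row 2: 137 + 52 + 92 + 157 + ? = 510, so (2,1) = 72.
Column 1: 142 + 72 + 127 + 112 + ? = 510, so (4,1) = 57.
Column 4: 62 + 92 + 77 + 132 + ? = 510, so (3,4) = 147.
From row 3, 510 − (127 + 42 + 107 + 147) gives (3,5) = 87.
From row 4, 510 − (57 + 97 + 162 + 77) gives (4,5) = 117.

142 82 122 62 102 / 72 137 52 92 157 / 127 42 107 147 87 / 57 97 162 77 117 / 112 152 67 132 47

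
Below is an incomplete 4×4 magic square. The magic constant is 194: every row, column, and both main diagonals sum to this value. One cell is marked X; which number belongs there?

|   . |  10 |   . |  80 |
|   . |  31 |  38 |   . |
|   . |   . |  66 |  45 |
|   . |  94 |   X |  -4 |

87

Column 2: 10 + 31 + 94 + ? = 194, so (3,2) = 59.
Column 4 must total 194; the given cells sum to 121, so (2,4) = 73.
Main diagonal: 31 + 66 + (-4) + ? = 194, so (1,1) = 101.
Anti-diagonal must total 194; the given cells sum to 177, so (4,1) = 17.
Using row 1: 101 + 10 + 80 + ? → (1,3) = 194 − 191 = 3.
From row 2, 194 − (31 + 38 + 73) gives (2,1) = 52.
Using row 3: 59 + 66 + 45 + ? → (3,1) = 194 − 170 = 24.
From row 4, 194 − (17 + 94 + (-4)) gives (4,3) = 87.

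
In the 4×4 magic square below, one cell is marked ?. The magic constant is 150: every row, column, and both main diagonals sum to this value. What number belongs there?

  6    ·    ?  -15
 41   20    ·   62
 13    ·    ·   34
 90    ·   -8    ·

The remaining cell in row 2 is (2,3) = 150 − 123 = 27.
Column 4 needs 150; the known cells sum to 81, so (4,4) = 69.
From main diagonal, 150 − (6 + 20 + 69) gives (3,3) = 55.
Anti-diagonal must total 150; the given cells sum to 102, so (3,2) = 48.
Row 4 needs 150; the known cells sum to 151, so (4,2) = -1.
Column 2: 20 + 48 + (-1) + ? = 150, so (1,2) = 83.
Column 3 needs 150; the known cells sum to 74, so (1,3) = 76.

76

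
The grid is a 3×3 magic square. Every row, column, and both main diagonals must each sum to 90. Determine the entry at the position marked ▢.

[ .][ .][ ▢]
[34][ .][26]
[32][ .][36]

From row 2, 90 − (34 + 26) gives (2,2) = 30.
Row 3 must total 90; the given cells sum to 68, so (3,2) = 22.
The remaining cell in column 1 is (1,1) = 90 − 66 = 24.
From column 2, 90 − (30 + 22) gives (1,2) = 38.
Column 3 must total 90; the given cells sum to 62, so (1,3) = 28.

28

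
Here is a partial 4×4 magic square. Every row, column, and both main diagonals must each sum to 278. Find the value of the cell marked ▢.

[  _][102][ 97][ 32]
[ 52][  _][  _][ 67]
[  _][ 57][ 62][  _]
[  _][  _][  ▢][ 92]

Row 1 needs 278; the known cells sum to 231, so (1,1) = 47.
The remaining cell in column 4 is (3,4) = 278 − 191 = 87.
The remaining cell in main diagonal is (2,2) = 278 − 201 = 77.
The remaining cell in row 2 is (2,3) = 278 − 196 = 82.
From row 3, 278 − (57 + 62 + 87) gives (3,1) = 72.
Column 1 needs 278; the known cells sum to 171, so (4,1) = 107.
From column 2, 278 − (102 + 77 + 57) gives (4,2) = 42.
Column 3 needs 278; the known cells sum to 241, so (4,3) = 37.

37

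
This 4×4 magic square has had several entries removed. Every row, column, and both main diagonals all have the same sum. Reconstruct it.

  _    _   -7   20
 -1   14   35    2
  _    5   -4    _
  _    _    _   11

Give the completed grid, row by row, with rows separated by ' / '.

Row 2 is already complete: -1 + 14 + 35 + 2 = 50, so that is the magic constant.
Column 3 needs 50; the known cells sum to 24, so (4,3) = 26.
The remaining cell in column 4 is (3,4) = 50 − 33 = 17.
Using main diagonal: 14 + (-4) + 11 + ? → (1,1) = 50 − 21 = 29.
From anti-diagonal, 50 − (20 + 35 + 5) gives (4,1) = -10.
Using row 1: 29 + (-7) + 20 + ? → (1,2) = 50 − 42 = 8.
Using row 3: 5 + (-4) + 17 + ? → (3,1) = 50 − 18 = 32.
Row 4: -10 + 26 + 11 + ? = 50, so (4,2) = 23.

29 8 -7 20 / -1 14 35 2 / 32 5 -4 17 / -10 23 26 11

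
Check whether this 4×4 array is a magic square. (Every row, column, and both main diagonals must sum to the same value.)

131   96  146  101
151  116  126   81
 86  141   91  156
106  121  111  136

Yes

Row 1: 131 + 96 + 146 + 101 = 474.
Row 2: 151 + 116 + 126 + 81 = 474.
Row 3: 86 + 141 + 91 + 156 = 474.
Row 4: 106 + 121 + 111 + 136 = 474.
Column 1: 131 + 151 + 86 + 106 = 474.
Column 2: 96 + 116 + 141 + 121 = 474.
Column 3: 146 + 126 + 91 + 111 = 474.
Column 4: 101 + 81 + 156 + 136 = 474.
Main diagonal: 131 + 116 + 91 + 136 = 474.
Anti-diagonal: 101 + 126 + 141 + 106 = 474.
All lines sum to 474.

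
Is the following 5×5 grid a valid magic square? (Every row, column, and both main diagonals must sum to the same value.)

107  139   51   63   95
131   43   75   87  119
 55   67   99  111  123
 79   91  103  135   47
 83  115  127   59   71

Row 1: 107 + 139 + 51 + 63 + 95 = 455.
Row 2: 131 + 43 + 75 + 87 + 119 = 455.
Row 3: 55 + 67 + 99 + 111 + 123 = 455.
Row 4: 79 + 91 + 103 + 135 + 47 = 455.
Row 5: 83 + 115 + 127 + 59 + 71 = 455.
Column 1: 107 + 131 + 55 + 79 + 83 = 455.
Column 2: 139 + 43 + 67 + 91 + 115 = 455.
Column 3: 51 + 75 + 99 + 103 + 127 = 455.
Column 4: 63 + 87 + 111 + 135 + 59 = 455.
Column 5: 95 + 119 + 123 + 47 + 71 = 455.
Main diagonal: 107 + 43 + 99 + 135 + 71 = 455.
Anti-diagonal: 95 + 87 + 99 + 91 + 83 = 455.
All lines sum to 455.

Yes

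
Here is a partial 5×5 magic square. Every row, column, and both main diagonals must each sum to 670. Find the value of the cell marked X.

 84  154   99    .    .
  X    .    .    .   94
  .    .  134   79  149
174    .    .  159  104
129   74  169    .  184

From row 5, 670 − (129 + 74 + 169 + 184) gives (5,4) = 114.
Column 5 needs 670; the known cells sum to 531, so (1,5) = 139.
Using main diagonal: 84 + 134 + 159 + 184 + ? → (2,2) = 670 − 561 = 109.
Row 1 must total 670; the given cells sum to 476, so (1,4) = 194.
Column 4 needs 670; the known cells sum to 546, so (2,4) = 124.
The remaining cell in anti-diagonal is (4,2) = 670 − 526 = 144.
Row 4 needs 670; the known cells sum to 581, so (4,3) = 89.
Column 2 must total 670; the given cells sum to 481, so (3,2) = 189.
Column 3 must total 670; the given cells sum to 491, so (2,3) = 179.
Row 2 must total 670; the given cells sum to 506, so (2,1) = 164.

164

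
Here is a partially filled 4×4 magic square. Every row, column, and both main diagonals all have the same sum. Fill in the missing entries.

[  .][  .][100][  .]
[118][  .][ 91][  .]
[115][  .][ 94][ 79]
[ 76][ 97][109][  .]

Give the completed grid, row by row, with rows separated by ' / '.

Column 3 is already complete: 100 + 91 + 94 + 109 = 394, so that is the magic constant.
Row 3 needs 394; the known cells sum to 288, so (3,2) = 106.
The remaining cell in row 4 is (4,4) = 394 − 282 = 112.
Column 1: 118 + 115 + 76 + ? = 394, so (1,1) = 85.
The remaining cell in main diagonal is (2,2) = 394 − 291 = 103.
Anti-diagonal needs 394; the known cells sum to 273, so (1,4) = 121.
Using row 1: 85 + 100 + 121 + ? → (1,2) = 394 − 306 = 88.
From row 2, 394 − (118 + 103 + 91) gives (2,4) = 82.

85 88 100 121 / 118 103 91 82 / 115 106 94 79 / 76 97 109 112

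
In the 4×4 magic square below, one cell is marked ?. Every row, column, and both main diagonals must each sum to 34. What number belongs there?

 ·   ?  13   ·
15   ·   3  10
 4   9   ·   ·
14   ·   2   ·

12

Row 2 must total 34; the given cells sum to 28, so (2,2) = 6.
The remaining cell in column 1 is (1,1) = 34 − 33 = 1.
Using column 3: 13 + 3 + 2 + ? → (3,3) = 34 − 18 = 16.
Main diagonal needs 34; the known cells sum to 23, so (4,4) = 11.
Anti-diagonal must total 34; the given cells sum to 26, so (1,4) = 8.
Row 1: 1 + 13 + 8 + ? = 34, so (1,2) = 12.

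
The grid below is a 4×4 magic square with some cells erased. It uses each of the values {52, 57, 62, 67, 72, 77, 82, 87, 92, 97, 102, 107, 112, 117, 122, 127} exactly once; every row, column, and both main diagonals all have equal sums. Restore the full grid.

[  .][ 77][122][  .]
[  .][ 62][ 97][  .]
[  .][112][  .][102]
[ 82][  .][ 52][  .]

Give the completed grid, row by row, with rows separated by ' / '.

The 16 entries sum to 1432, so each line sums to 1432/4 = 358.
Column 2: 77 + 62 + 112 + ? = 358, so (4,2) = 107.
Column 3: 122 + 97 + 52 + ? = 358, so (3,3) = 87.
Using anti-diagonal: 97 + 112 + 82 + ? → (1,4) = 358 − 291 = 67.
Row 1 must total 358; the given cells sum to 266, so (1,1) = 92.
Using row 3: 112 + 87 + 102 + ? → (3,1) = 358 − 301 = 57.
Using row 4: 82 + 107 + 52 + ? → (4,4) = 358 − 241 = 117.
Using column 1: 92 + 57 + 82 + ? → (2,1) = 358 − 231 = 127.
Column 4 must total 358; the given cells sum to 286, so (2,4) = 72.

92 77 122 67 / 127 62 97 72 / 57 112 87 102 / 82 107 52 117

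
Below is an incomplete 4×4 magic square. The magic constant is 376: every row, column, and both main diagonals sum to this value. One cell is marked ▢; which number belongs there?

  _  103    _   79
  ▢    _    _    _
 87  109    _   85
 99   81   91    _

97

Row 3: 87 + 109 + 85 + ? = 376, so (3,3) = 95.
Row 4 must total 376; the given cells sum to 271, so (4,4) = 105.
Using column 2: 103 + 109 + 81 + ? → (2,2) = 376 − 293 = 83.
Column 4 needs 376; the known cells sum to 269, so (2,4) = 107.
Using main diagonal: 83 + 95 + 105 + ? → (1,1) = 376 − 283 = 93.
Anti-diagonal must total 376; the given cells sum to 287, so (2,3) = 89.
The remaining cell in row 1 is (1,3) = 376 − 275 = 101.
Using row 2: 83 + 89 + 107 + ? → (2,1) = 376 − 279 = 97.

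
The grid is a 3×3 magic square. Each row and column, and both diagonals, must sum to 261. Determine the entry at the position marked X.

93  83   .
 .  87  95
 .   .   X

From row 1, 261 − (93 + 83) gives (1,3) = 85.
The remaining cell in row 2 is (2,1) = 261 − 182 = 79.
Column 1: 93 + 79 + ? = 261, so (3,1) = 89.
The remaining cell in column 2 is (3,2) = 261 − 170 = 91.
Column 3: 85 + 95 + ? = 261, so (3,3) = 81.

81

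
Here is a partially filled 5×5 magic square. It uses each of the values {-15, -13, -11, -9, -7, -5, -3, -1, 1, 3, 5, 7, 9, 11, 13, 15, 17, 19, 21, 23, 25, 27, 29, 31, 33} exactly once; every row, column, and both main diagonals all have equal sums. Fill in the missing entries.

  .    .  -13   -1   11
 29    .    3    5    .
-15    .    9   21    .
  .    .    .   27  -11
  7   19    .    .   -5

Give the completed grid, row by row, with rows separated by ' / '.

23 25 -13 -1 11 / 29 -9 3 5 17 / -15 -3 9 21 33 / 1 13 15 27 -11 / 7 19 31 -7 -5

The 25 entries sum to 225, so each line sums to 225/5 = 45.
The remaining cell in column 4 is (5,4) = 45 − 52 = -7.
Using anti-diagonal: 11 + 5 + 9 + 7 + ? → (4,2) = 45 − 32 = 13.
Row 5 needs 45; the known cells sum to 14, so (5,3) = 31.
Using column 3: -13 + 3 + 9 + 31 + ? → (4,3) = 45 − 30 = 15.
Row 4 needs 45; the known cells sum to 44, so (4,1) = 1.
Using column 1: 29 + (-15) + 1 + 7 + ? → (1,1) = 45 − 22 = 23.
Main diagonal: 23 + 9 + 27 + (-5) + ? = 45, so (2,2) = -9.
Using row 1: 23 + (-13) + (-1) + 11 + ? → (1,2) = 45 − 20 = 25.
Row 2 needs 45; the known cells sum to 28, so (2,5) = 17.
Column 2 must total 45; the given cells sum to 48, so (3,2) = -3.
From column 5, 45 − (11 + 17 + (-11) + (-5)) gives (3,5) = 33.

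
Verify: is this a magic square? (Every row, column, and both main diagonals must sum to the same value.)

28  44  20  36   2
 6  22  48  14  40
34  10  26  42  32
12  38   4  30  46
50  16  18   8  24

No — row 3 sums to 144 but row 2 sums to 130.

Row 1: 28 + 44 + 20 + 36 + 2 = 130.
Row 2: 6 + 22 + 48 + 14 + 40 = 130.
Row 3: 34 + 10 + 26 + 42 + 32 = 144.
Row 4: 12 + 38 + 4 + 30 + 46 = 130.
Row 5: 50 + 16 + 18 + 8 + 24 = 116.
Column 1: 28 + 6 + 34 + 12 + 50 = 130.
Column 2: 44 + 22 + 10 + 38 + 16 = 130.
Column 3: 20 + 48 + 26 + 4 + 18 = 116.
Column 4: 36 + 14 + 42 + 30 + 8 = 130.
Column 5: 2 + 40 + 32 + 46 + 24 = 144.
Main diagonal: 28 + 22 + 26 + 30 + 24 = 130.
Anti-diagonal: 2 + 14 + 26 + 38 + 50 = 130.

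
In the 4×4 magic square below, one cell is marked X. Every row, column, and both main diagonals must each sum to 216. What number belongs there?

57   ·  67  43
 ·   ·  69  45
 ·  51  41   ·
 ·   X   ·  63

61

Using row 1: 57 + 67 + 43 + ? → (1,2) = 216 − 167 = 49.
From column 3, 216 − (67 + 69 + 41) gives (4,3) = 39.
Column 4 must total 216; the given cells sum to 151, so (3,4) = 65.
From main diagonal, 216 − (57 + 41 + 63) gives (2,2) = 55.
Anti-diagonal needs 216; the known cells sum to 163, so (4,1) = 53.
Row 2: 55 + 69 + 45 + ? = 216, so (2,1) = 47.
Using row 3: 51 + 41 + 65 + ? → (3,1) = 216 − 157 = 59.
Row 4 must total 216; the given cells sum to 155, so (4,2) = 61.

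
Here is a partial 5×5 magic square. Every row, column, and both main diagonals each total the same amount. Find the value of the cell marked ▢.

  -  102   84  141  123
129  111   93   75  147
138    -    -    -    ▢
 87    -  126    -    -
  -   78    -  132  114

Row 2 is complete and sums to 555; that is the magic constant.
Row 1 must total 555; the given cells sum to 450, so (1,1) = 105.
Column 1: 105 + 129 + 138 + 87 + ? = 555, so (5,1) = 96.
Using row 5: 96 + 78 + 132 + 114 + ? → (5,3) = 555 − 420 = 135.
Column 3 must total 555; the given cells sum to 438, so (3,3) = 117.
Main diagonal: 105 + 111 + 117 + 114 + ? = 555, so (4,4) = 108.
Using anti-diagonal: 123 + 75 + 117 + 96 + ? → (4,2) = 555 − 411 = 144.
The remaining cell in row 4 is (4,5) = 555 − 465 = 90.
Column 2 needs 555; the known cells sum to 435, so (3,2) = 120.
Column 4 needs 555; the known cells sum to 456, so (3,4) = 99.
The remaining cell in column 5 is (3,5) = 555 − 474 = 81.

81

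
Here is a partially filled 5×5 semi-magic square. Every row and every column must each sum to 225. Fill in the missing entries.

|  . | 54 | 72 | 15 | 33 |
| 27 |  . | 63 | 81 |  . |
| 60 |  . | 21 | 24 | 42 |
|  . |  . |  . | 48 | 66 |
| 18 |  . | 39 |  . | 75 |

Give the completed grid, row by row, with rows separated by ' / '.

Row 1 needs 225; the known cells sum to 174, so (1,1) = 51.
Row 3 needs 225; the known cells sum to 147, so (3,2) = 78.
Using column 1: 51 + 27 + 60 + 18 + ? → (4,1) = 225 − 156 = 69.
Column 3 needs 225; the known cells sum to 195, so (4,3) = 30.
The remaining cell in column 4 is (5,4) = 225 − 168 = 57.
Column 5 needs 225; the known cells sum to 216, so (2,5) = 9.
The remaining cell in row 2 is (2,2) = 225 − 180 = 45.
Using row 4: 69 + 30 + 48 + 66 + ? → (4,2) = 225 − 213 = 12.
Row 5 needs 225; the known cells sum to 189, so (5,2) = 36.

51 54 72 15 33 / 27 45 63 81 9 / 60 78 21 24 42 / 69 12 30 48 66 / 18 36 39 57 75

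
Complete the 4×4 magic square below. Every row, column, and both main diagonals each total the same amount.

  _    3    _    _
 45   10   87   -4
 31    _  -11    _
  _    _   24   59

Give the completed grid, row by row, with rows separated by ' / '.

Row 2 is already complete: 45 + 10 + 87 + -4 = 138, so that is the magic constant.
Column 3 needs 138; the known cells sum to 100, so (1,3) = 38.
Main diagonal: 10 + (-11) + 59 + ? = 138, so (1,1) = 80.
Using row 1: 80 + 3 + 38 + ? → (1,4) = 138 − 121 = 17.
Column 1 must total 138; the given cells sum to 156, so (4,1) = -18.
Column 4 must total 138; the given cells sum to 72, so (3,4) = 66.
From anti-diagonal, 138 − (17 + 87 + (-18)) gives (3,2) = 52.
Using row 4: -18 + 24 + 59 + ? → (4,2) = 138 − 65 = 73.

80 3 38 17 / 45 10 87 -4 / 31 52 -11 66 / -18 73 24 59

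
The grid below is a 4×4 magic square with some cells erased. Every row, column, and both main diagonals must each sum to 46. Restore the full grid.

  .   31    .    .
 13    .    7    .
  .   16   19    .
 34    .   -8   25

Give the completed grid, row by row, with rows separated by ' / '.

-2 31 28 -11 / 13 4 7 22 / 1 16 19 10 / 34 -5 -8 25

Using row 4: 34 + (-8) + 25 + ? → (4,2) = 46 − 51 = -5.
The remaining cell in column 2 is (2,2) = 46 − 42 = 4.
The remaining cell in column 3 is (1,3) = 46 − 18 = 28.
The remaining cell in main diagonal is (1,1) = 46 − 48 = -2.
Anti-diagonal needs 46; the known cells sum to 57, so (1,4) = -11.
Row 2 needs 46; the known cells sum to 24, so (2,4) = 22.
Column 1: -2 + 13 + 34 + ? = 46, so (3,1) = 1.
The remaining cell in column 4 is (3,4) = 46 − 36 = 10.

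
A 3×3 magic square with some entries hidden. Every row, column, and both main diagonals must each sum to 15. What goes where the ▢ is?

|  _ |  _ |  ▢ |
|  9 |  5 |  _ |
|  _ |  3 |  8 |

Row 2 needs 15; the known cells sum to 14, so (2,3) = 1.
Row 3: 3 + 8 + ? = 15, so (3,1) = 4.
Column 1 must total 15; the given cells sum to 13, so (1,1) = 2.
Column 2 needs 15; the known cells sum to 8, so (1,2) = 7.
Column 3 needs 15; the known cells sum to 9, so (1,3) = 6.

6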